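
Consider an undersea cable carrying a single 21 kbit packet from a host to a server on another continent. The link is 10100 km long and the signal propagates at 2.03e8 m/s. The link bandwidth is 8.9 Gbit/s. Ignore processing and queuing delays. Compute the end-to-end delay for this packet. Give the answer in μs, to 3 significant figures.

L = 21000 bits.
Transmission delay = L/R = 21000 / 8900000000 = 2.35955 μs.
Propagation delay = d/s = 10100000 m / 2.03e+08 m/s = 49753.7 μs.
Total = 49800 μs.

49800 μs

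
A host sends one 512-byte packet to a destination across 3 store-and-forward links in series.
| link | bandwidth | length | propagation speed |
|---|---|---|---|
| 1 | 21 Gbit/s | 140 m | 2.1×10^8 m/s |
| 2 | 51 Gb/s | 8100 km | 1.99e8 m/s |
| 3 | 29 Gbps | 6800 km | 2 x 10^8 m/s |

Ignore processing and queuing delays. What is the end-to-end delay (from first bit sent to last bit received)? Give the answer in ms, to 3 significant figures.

74.7 ms

L = 512 × 8 = 4096 bits.
Transmission delays (L/R per hop): 0.000195048, 8.03137e-05, 0.000141241 ms; sum = 0.000416603 ms.
Propagation delays (d/s per hop): 0.000666667, 40.7035, 34 ms; sum = 74.7042 ms.
End-to-end = 74.7 ms.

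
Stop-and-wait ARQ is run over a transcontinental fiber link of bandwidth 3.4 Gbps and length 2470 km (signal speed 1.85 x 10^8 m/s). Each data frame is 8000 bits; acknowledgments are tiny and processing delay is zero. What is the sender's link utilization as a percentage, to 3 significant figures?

t_tx = L/R = 8000/3400000000 = 2.35294e-06 s.
t_prop = 2470000/185000000 = 0.0133514 s; RTT = 0.0267027 s.
Cycle = t_tx + RTT = 0.0267051 s.
Utilization = t_tx / cycle = 2.35294e-06/0.0267051 = 0.00881 %.

0.00881 %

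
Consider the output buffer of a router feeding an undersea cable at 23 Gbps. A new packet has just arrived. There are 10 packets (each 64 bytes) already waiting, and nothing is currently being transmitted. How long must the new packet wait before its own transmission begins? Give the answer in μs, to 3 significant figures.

Each queued packet: L/R = 512/23000000000 = 0.0222609 μs.
10 queued → 0.222609 μs.
Queuing delay = 0.223 μs.

0.223 μs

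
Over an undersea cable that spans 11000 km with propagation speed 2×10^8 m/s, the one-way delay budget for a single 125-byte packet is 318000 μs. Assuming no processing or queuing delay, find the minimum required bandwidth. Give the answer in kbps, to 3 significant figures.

L = 1000 bits.
Propagation delay = 11000000 / 200000000 = 55000 μs.
Transmission budget = 318000 − 55000 = 263000 μs.
R ≥ L / t_tx = 1000 bits / 0.263 s = 3.80 kbps.

3.80 kbps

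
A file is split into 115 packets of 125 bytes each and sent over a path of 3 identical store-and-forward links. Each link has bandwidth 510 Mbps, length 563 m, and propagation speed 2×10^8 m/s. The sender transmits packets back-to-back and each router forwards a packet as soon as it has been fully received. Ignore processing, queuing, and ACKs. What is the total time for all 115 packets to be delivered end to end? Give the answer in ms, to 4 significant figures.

0.2379 ms

Per-hop transmission t_tx = L/R = 1000/510000000 = 0.00196078 ms.
Per-hop propagation t_prop = 563/200000000 = 0.002815 ms.
Pipeline fill: first packet needs 3·t_tx to clear all hops; remaining 114 packets each add one t_tx.
Total = (3+115-1)·t_tx + 3·t_prop = 117·0.00196078 + 3·0.002815 = 0.2379 ms.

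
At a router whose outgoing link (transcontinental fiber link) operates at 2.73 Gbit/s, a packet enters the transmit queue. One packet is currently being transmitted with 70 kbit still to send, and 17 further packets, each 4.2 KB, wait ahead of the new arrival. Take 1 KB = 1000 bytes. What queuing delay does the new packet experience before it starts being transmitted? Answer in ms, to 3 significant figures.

0.235 ms

Each queued packet: L/R = 33600/2730000000 = 0.0123077 ms.
17 queued → 0.209231 ms.
Plus remaining 70000 bits of current packet: 0.025641 ms.
Queuing delay = 0.235 ms.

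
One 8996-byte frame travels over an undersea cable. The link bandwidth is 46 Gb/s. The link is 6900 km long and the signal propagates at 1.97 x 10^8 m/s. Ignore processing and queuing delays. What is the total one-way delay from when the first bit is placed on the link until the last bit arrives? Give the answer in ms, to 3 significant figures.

L = 8996 × 8 = 71968 bits.
Transmission delay = L/R = 71968 / 46000000000 = 0.00156452 ms.
Propagation delay = d/s = 6900000 m / 197000000 m/s = 35.0254 ms.
Total = 35.0 ms.

35.0 ms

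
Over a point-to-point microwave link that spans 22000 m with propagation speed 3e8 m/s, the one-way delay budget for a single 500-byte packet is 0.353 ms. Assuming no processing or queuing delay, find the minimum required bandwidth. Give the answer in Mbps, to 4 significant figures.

14.30 Mbps

L = 4000 bits.
Propagation delay = 22000 / 300000000 = 0.0733333 ms.
Transmission budget = 0.353 − 0.0733333 = 0.279667 ms.
R ≥ L / t_tx = 4000 bits / 0.000279667 s = 14.30 Mbps.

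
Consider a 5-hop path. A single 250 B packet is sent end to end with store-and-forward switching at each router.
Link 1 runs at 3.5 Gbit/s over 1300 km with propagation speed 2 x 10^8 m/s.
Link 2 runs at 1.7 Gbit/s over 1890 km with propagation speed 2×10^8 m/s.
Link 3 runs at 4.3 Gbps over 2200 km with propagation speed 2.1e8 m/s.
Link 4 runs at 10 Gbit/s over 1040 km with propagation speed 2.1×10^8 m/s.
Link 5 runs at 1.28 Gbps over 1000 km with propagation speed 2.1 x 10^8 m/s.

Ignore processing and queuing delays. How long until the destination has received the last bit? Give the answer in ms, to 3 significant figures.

L = 250 × 8 = 2000 bits.
Transmission delays (L/R per hop): 0.000571429, 0.00117647, 0.000465116, 0.0002, 0.0015625 ms; sum = 0.00397552 ms.
Propagation delays (d/s per hop): 6.5, 9.45, 10.4762, 4.95238, 4.7619 ms; sum = 36.1405 ms.
End-to-end = 36.1 ms.

36.1 ms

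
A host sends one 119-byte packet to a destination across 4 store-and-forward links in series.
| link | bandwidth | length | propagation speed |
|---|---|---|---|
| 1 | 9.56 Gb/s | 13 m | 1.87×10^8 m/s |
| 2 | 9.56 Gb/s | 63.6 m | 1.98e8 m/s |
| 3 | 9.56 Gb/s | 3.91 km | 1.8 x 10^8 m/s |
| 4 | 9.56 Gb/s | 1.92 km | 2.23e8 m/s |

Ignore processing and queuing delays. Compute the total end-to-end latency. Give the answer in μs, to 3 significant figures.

31.1 μs

L = 119 × 8 = 952 bits.
Transmission delay per hop = L/R = 952/9560000000 = 0.0995816 μs; 4 hops → 0.398326 μs.
Propagation delays (d/s per hop): 0.0695187, 0.321212, 21.7222, 8.60987 μs; sum = 30.7228 μs.
End-to-end = 31.1 μs.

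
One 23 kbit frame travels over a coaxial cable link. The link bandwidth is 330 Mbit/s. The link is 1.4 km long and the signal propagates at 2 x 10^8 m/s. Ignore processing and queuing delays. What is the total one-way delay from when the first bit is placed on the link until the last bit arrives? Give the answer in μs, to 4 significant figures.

L = 23000 bits.
Transmission delay = L/R = 23000 / 330000000 = 69.697 μs.
Propagation delay = d/s = 1400 m / 200000000 m/s = 7 μs.
Total = 76.70 μs.

76.70 μs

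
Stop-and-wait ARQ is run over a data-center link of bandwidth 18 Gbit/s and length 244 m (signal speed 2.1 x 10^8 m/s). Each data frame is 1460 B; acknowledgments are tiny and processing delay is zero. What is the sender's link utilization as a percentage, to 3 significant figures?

t_tx = L/R = 11680/18000000000 = 6.48889e-07 s.
t_prop = 244/210000000 = 1.1619e-06 s; RTT = 2.32381e-06 s.
Cycle = t_tx + RTT = 2.9727e-06 s.
Utilization = t_tx / cycle = 6.48889e-07/2.9727e-06 = 21.8 %.

21.8 %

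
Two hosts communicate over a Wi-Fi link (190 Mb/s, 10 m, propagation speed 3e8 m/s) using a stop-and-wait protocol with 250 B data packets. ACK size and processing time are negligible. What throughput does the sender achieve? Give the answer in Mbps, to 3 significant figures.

t_tx = L/R = 2000/190000000 = 1.05263e-05 s.
t_prop = 10/300000000 = 3.33333e-08 s; RTT = 6.66667e-08 s.
Cycle = t_tx + RTT = 1.0593e-05 s.
Throughput = L / cycle = 2000 / 1.0593e-05 = 189 Mbps.

189 Mbps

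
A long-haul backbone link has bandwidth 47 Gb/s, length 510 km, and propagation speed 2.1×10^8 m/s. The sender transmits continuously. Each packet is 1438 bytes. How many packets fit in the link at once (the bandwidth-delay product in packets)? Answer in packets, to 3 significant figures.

9920 packets

Propagation delay = 510000 / 210000000 = 0.00242857 s.
BDP = R × t_prop = 47000000000 × 0.00242857 = 114143000 bits.
In packets of 11504 bits: 9920 packets.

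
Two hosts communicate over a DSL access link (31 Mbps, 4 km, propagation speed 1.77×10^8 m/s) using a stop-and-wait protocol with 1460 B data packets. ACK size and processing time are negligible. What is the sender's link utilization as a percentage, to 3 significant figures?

89.3 %

t_tx = L/R = 11680/31000000 = 0.000376774 s.
t_prop = 4000/177000000 = 2.25989e-05 s; RTT = 4.51977e-05 s.
Cycle = t_tx + RTT = 0.000421972 s.
Utilization = t_tx / cycle = 0.000376774/0.000421972 = 89.3 %.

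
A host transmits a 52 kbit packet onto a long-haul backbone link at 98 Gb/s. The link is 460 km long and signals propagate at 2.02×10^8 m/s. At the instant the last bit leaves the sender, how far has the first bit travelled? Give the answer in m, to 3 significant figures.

107 m

t_tx = L/R = 52000/98000000000 = 5.30612e-07 s.
Distance = s × t_tx = 202000000 × 5.30612e-07 = 107 m.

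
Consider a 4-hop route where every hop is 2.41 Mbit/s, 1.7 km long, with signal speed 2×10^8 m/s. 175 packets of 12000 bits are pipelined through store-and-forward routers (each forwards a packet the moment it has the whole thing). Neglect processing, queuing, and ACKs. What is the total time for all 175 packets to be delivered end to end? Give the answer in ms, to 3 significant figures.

886 ms

Per-hop transmission t_tx = L/R = 12000/2410000 = 4.97925 ms.
Per-hop propagation t_prop = 1700/200000000 = 0.0085 ms.
Pipeline fill: first packet needs 4·t_tx to clear all hops; remaining 174 packets each add one t_tx.
Total = (4+175-1)·t_tx + 4·t_prop = 178·4.97925 + 4·0.0085 = 886 ms.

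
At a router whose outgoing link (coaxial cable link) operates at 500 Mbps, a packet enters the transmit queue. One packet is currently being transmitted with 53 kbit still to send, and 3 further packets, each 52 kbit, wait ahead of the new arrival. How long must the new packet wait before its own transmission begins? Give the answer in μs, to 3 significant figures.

418 μs

Each queued packet: L/R = 52000/500000000 = 104 μs.
3 queued → 312 μs.
Plus remaining 53000 bits of current packet: 106 μs.
Queuing delay = 418 μs.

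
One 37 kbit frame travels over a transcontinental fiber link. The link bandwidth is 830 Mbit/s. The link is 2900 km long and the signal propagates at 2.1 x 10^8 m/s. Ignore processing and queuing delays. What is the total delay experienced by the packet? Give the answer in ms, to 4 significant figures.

L = 37000 bits.
Transmission delay = L/R = 37000 / 830000000 = 0.0445783 ms.
Propagation delay = d/s = 2900000 m / 210000000 m/s = 13.8095 ms.
Total = 13.85 ms.

13.85 ms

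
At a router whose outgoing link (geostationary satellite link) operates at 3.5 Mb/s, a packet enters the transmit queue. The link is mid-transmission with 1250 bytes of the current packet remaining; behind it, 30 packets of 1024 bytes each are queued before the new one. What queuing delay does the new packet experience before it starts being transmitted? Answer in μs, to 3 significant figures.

Each queued packet: L/R = 8192/3500000 = 2340.57 μs.
30 queued → 70217.1 μs.
Plus remaining 10000 bits of current packet: 2857.14 μs.
Queuing delay = 73100 μs.

73100 μs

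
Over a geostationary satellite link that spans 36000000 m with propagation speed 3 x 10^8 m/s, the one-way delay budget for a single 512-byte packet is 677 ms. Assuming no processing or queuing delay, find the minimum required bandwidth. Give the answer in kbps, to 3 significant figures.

7.35 kbps

L = 4096 bits.
Propagation delay = 36000000 / 300000000 = 120 ms.
Transmission budget = 677 − 120 = 557 ms.
R ≥ L / t_tx = 4096 bits / 0.557 s = 7.35 kbps.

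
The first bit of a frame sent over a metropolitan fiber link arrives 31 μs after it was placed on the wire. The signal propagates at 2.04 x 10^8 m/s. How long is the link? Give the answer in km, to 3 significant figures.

6.32 km

d = s × t_prop = 204000000 × 3.1e-05 = 6.32 km.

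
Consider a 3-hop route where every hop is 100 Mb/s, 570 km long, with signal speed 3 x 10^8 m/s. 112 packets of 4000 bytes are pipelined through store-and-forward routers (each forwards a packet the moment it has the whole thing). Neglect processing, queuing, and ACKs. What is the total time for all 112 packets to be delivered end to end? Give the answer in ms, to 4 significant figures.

Per-hop transmission t_tx = L/R = 32000/100000000 = 0.32 ms.
Per-hop propagation t_prop = 570000/300000000 = 1.9 ms.
Pipeline fill: first packet needs 3·t_tx to clear all hops; remaining 111 packets each add one t_tx.
Total = (3+112-1)·t_tx + 3·t_prop = 114·0.32 + 3·1.9 = 42.18 ms.

42.18 ms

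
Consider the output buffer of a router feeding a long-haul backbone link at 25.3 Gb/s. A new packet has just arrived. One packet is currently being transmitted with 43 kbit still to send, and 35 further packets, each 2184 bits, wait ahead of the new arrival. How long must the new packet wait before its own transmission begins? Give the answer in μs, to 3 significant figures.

4.72 μs

Each queued packet: L/R = 2184/25300000000 = 0.0863241 μs.
35 queued → 3.02134 μs.
Plus remaining 43000 bits of current packet: 1.6996 μs.
Queuing delay = 4.72 μs.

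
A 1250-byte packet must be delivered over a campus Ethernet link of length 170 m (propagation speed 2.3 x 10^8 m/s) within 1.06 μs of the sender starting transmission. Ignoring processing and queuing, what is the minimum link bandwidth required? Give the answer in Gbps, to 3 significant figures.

31.2 Gbps

L = 10000 bits.
Propagation delay = 170 / 2.3e+08 = 0.73913 μs.
Transmission budget = 1.06 − 0.73913 = 0.32087 μs.
R ≥ L / t_tx = 10000 bits / 3.2087e-07 s = 31.2 Gbps.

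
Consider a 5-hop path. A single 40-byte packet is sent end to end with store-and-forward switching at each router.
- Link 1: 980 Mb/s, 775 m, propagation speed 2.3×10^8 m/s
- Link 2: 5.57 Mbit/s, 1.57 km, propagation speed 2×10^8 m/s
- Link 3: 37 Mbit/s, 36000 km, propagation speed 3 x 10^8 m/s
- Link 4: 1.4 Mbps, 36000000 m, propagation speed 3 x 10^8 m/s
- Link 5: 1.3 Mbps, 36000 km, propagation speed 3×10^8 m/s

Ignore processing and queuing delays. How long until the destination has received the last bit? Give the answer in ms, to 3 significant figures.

361 ms

L = 40 × 8 = 320 bits.
Transmission delays (L/R per hop): 0.000326531, 0.0574506, 0.00864865, 0.228571, 0.246154 ms; sum = 0.541151 ms.
Propagation delays (d/s per hop): 0.00336957, 0.00785, 120, 120, 120 ms; sum = 360.011 ms.
End-to-end = 361 ms.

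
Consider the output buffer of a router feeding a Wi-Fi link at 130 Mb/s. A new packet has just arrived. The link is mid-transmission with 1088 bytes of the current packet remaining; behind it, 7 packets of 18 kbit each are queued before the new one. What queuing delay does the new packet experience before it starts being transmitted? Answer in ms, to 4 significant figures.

Each queued packet: L/R = 18000/130000000 = 0.138462 ms.
7 queued → 0.969231 ms.
Plus remaining 8704 bits of current packet: 0.0669538 ms.
Queuing delay = 1.036 ms.

1.036 ms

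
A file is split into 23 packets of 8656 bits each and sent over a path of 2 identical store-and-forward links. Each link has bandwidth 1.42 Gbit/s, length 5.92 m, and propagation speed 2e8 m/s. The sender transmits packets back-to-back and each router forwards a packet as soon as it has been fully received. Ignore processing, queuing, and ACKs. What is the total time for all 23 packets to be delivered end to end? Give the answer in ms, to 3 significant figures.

Per-hop transmission t_tx = L/R = 8656/1420000000 = 0.00609577 ms.
Per-hop propagation t_prop = 5.92/200000000 = 2.96e-05 ms.
Pipeline fill: first packet needs 2·t_tx to clear all hops; remaining 22 packets each add one t_tx.
Total = (2+23-1)·t_tx + 2·t_prop = 24·0.00609577 + 2·2.96e-05 = 0.146 ms.

0.146 ms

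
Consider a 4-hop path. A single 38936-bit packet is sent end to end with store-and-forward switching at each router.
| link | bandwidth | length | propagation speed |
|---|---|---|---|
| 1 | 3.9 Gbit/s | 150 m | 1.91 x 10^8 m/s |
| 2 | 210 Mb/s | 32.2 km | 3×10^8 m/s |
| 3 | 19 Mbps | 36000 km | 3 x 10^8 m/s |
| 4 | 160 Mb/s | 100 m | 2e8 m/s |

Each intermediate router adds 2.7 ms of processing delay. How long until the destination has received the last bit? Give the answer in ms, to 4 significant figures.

Transmission delays (L/R per hop): 0.00998359, 0.18541, 2.04926, 0.24335 ms; sum = 2.48801 ms.
Propagation delays (d/s per hop): 0.00078534, 0.107333, 120, 0.0005 ms; sum = 120.109 ms.
Processing at 3 router(s): 3 × 2.7 ms = 8.1 ms.
End-to-end = 130.7 ms.

130.7 ms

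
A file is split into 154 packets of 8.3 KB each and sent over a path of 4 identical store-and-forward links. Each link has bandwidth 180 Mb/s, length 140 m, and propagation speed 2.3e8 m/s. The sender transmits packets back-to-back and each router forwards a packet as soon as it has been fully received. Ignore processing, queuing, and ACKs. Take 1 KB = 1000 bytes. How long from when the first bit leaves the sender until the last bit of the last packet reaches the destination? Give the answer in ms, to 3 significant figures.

57.9 ms

Per-hop transmission t_tx = L/R = 66400/180000000 = 0.368889 ms.
Per-hop propagation t_prop = 140/2.3e+08 = 0.000608696 ms.
Pipeline fill: first packet needs 4·t_tx to clear all hops; remaining 153 packets each add one t_tx.
Total = (4+154-1)·t_tx + 4·t_prop = 157·0.368889 + 4·0.000608696 = 57.9 ms.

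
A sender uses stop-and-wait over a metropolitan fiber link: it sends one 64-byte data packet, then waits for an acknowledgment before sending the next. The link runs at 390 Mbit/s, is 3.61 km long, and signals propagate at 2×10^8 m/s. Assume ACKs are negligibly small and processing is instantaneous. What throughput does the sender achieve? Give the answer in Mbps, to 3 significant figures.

13.7 Mbps

t_tx = L/R = 512/390000000 = 1.31282e-06 s.
t_prop = 3610/200000000 = 1.805e-05 s; RTT = 3.61e-05 s.
Cycle = t_tx + RTT = 3.74128e-05 s.
Throughput = L / cycle = 512 / 3.74128e-05 = 13.7 Mbps.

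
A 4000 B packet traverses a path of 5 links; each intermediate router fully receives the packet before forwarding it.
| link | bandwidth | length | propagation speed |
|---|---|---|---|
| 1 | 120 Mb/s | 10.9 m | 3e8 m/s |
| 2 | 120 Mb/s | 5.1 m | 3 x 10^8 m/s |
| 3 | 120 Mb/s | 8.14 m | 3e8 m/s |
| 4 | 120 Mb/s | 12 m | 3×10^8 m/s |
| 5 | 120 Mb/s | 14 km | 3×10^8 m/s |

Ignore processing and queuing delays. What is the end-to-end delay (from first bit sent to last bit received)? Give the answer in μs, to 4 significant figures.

L = 4000 × 8 = 32000 bits.
Transmission delay per hop = L/R = 32000/120000000 = 266.667 μs; 5 hops → 1333.33 μs.
Propagation delays (d/s per hop): 0.0363333, 0.017, 0.0271333, 0.04, 46.6667 μs; sum = 46.7871 μs.
End-to-end = 1380 μs.

1380 μs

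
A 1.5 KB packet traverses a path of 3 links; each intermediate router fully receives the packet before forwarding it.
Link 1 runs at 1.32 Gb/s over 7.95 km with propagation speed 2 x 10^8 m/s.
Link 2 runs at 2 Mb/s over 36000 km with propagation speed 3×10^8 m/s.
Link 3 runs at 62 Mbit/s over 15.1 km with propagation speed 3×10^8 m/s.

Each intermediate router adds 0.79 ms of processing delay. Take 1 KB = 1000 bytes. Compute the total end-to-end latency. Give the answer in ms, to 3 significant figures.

128 ms

L = 12000 bits.
Transmission delays (L/R per hop): 0.00909091, 6, 0.193548 ms; sum = 6.20264 ms.
Propagation delays (d/s per hop): 0.03975, 120, 0.0503333 ms; sum = 120.09 ms.
Processing at 2 router(s): 2 × 0.79 ms = 1.58 ms.
End-to-end = 128 ms.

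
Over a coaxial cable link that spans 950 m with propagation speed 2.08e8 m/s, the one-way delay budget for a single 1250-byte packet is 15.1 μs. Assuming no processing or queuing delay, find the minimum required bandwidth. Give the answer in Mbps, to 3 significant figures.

L = 10000 bits.
Propagation delay = 950 / 208000000 = 4.56731 μs.
Transmission budget = 15.1 − 4.56731 = 10.5327 μs.
R ≥ L / t_tx = 10000 bits / 1.05327e-05 s = 949 Mbps.

949 Mbps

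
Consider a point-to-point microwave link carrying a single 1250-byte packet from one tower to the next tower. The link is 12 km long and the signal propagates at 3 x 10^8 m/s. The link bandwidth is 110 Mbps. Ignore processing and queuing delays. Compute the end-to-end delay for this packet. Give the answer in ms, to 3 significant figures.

L = 1250 × 8 = 10000 bits.
Transmission delay = L/R = 10000 / 110000000 = 0.0909091 ms.
Propagation delay = d/s = 12000 m / 300000000 m/s = 0.04 ms.
Total = 0.131 ms.

0.131 ms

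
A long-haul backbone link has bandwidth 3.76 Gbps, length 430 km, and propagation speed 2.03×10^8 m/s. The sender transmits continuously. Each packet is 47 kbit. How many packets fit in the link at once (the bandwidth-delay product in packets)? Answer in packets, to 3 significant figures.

169 packets

Propagation delay = 430000 / 2.03e+08 = 0.00211823 s.
BDP = R × t_prop = 3760000000 × 0.00211823 = 7964530 bits.
In packets of 47000 bits: 169 packets.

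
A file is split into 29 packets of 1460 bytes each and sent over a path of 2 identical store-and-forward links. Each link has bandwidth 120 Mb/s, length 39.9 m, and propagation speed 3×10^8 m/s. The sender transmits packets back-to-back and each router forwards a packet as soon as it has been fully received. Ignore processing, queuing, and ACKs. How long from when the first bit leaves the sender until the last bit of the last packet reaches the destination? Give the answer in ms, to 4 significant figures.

2.920 ms

Per-hop transmission t_tx = L/R = 11680/120000000 = 0.0973333 ms.
Per-hop propagation t_prop = 39.9/300000000 = 0.000133 ms.
Pipeline fill: first packet needs 2·t_tx to clear all hops; remaining 28 packets each add one t_tx.
Total = (2+29-1)·t_tx + 2·t_prop = 30·0.0973333 + 2·0.000133 = 2.920 ms.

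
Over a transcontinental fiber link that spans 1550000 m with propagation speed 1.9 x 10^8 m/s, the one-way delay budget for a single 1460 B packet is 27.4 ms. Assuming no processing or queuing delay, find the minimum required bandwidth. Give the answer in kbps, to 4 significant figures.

607.0 kbps

L = 11680 bits.
Propagation delay = 1550000 / 190000000 = 8.15789 ms.
Transmission budget = 27.4 − 8.15789 = 19.2421 ms.
R ≥ L / t_tx = 11680 bits / 0.0192421 s = 607.0 kbps.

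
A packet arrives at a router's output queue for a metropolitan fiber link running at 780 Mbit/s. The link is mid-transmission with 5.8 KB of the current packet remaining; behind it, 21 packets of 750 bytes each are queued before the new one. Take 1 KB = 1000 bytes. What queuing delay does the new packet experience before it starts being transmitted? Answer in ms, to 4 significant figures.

Each queued packet: L/R = 6000/780000000 = 0.00769231 ms.
21 queued → 0.161538 ms.
Plus remaining 46400 bits of current packet: 0.0594872 ms.
Queuing delay = 0.2210 ms.

0.2210 ms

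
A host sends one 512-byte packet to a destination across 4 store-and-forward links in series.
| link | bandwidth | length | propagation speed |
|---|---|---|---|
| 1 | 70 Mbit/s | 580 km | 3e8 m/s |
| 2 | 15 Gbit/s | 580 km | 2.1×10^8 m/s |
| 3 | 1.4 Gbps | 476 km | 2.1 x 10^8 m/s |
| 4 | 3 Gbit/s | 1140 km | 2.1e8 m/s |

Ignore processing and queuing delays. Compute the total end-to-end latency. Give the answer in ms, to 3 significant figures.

L = 512 × 8 = 4096 bits.
Transmission delays (L/R per hop): 0.0585143, 0.000273067, 0.00292571, 0.00136533 ms; sum = 0.0630784 ms.
Propagation delays (d/s per hop): 1.93333, 2.7619, 2.26667, 5.42857 ms; sum = 12.3905 ms.
End-to-end = 12.5 ms.

12.5 ms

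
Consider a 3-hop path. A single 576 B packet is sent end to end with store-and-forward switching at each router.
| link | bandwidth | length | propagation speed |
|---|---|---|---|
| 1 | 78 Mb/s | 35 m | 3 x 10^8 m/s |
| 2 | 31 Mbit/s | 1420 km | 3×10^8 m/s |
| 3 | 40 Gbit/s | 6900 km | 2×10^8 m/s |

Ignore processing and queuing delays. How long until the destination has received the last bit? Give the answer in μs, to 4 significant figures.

39440 μs

L = 576 × 8 = 4608 bits.
Transmission delays (L/R per hop): 59.0769, 148.645, 0.1152 μs; sum = 207.837 μs.
Propagation delays (d/s per hop): 0.116667, 4733.33, 34500 μs; sum = 39233.5 μs.
End-to-end = 39440 μs.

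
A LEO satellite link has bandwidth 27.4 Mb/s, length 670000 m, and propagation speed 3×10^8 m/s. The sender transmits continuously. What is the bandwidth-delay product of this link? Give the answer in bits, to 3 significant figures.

61200 bits

Propagation delay = 670000 / 300000000 = 0.00223333 s.
BDP = R × t_prop = 27400000 × 0.00223333 = 61193.3 bits.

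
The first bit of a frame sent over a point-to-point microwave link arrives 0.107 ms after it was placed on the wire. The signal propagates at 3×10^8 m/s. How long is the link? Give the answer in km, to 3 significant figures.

d = s × t_prop = 300000000 × 0.000107 = 32.1 km.

32.1 km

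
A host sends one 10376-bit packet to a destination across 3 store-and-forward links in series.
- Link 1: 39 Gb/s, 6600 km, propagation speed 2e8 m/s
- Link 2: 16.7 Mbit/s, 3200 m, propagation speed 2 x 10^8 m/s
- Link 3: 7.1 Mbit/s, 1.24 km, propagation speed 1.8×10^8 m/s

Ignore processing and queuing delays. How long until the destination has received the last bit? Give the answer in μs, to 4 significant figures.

35110 μs

Transmission delays (L/R per hop): 0.266051, 621.317, 1461.41 μs; sum = 2082.99 μs.
Propagation delays (d/s per hop): 33000, 16, 6.88889 μs; sum = 33022.9 μs.
End-to-end = 35110 μs.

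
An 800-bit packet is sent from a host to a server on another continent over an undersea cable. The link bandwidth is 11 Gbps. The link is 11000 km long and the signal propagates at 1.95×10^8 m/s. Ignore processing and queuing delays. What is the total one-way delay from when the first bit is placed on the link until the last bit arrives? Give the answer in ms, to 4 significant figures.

Transmission delay = L/R = 800 / 11000000000 = 7.27273e-05 ms.
Propagation delay = d/s = 11000000 m / 195000000 m/s = 56.4103 ms.
Total = 56.41 ms.

56.41 ms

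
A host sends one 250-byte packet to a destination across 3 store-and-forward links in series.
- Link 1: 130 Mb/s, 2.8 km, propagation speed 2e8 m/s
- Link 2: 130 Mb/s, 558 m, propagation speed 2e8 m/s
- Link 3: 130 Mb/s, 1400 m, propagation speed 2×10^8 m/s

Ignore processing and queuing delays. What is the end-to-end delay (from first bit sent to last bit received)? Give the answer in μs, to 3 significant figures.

L = 250 × 8 = 2000 bits.
Transmission delay per hop = L/R = 2000/130000000 = 15.3846 μs; 3 hops → 46.1538 μs.
Propagation delays (d/s per hop): 14, 2.79, 7 μs; sum = 23.79 μs.
End-to-end = 69.9 μs.

69.9 μs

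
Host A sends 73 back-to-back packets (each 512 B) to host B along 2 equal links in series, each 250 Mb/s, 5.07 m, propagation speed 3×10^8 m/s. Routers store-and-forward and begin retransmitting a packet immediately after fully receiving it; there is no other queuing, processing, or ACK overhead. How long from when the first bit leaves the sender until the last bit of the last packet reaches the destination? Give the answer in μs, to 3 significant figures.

1210 μs

Per-hop transmission t_tx = L/R = 4096/250000000 = 16.384 μs.
Per-hop propagation t_prop = 5.07/300000000 = 0.0169 μs.
Pipeline fill: first packet needs 2·t_tx to clear all hops; remaining 72 packets each add one t_tx.
Total = (2+73-1)·t_tx + 2·t_prop = 74·16.384 + 2·0.0169 = 1210 μs.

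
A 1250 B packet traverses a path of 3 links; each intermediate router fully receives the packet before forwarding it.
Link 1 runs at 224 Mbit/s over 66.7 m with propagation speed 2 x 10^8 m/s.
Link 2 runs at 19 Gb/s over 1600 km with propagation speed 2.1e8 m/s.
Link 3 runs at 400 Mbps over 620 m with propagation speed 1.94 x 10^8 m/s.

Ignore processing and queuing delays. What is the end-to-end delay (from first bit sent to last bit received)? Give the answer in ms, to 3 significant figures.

7.69 ms

L = 1250 × 8 = 10000 bits.
Transmission delays (L/R per hop): 0.0446429, 0.000526316, 0.025 ms; sum = 0.0701692 ms.
Propagation delays (d/s per hop): 0.0003335, 7.61905, 0.00319588 ms; sum = 7.62258 ms.
End-to-end = 7.69 ms.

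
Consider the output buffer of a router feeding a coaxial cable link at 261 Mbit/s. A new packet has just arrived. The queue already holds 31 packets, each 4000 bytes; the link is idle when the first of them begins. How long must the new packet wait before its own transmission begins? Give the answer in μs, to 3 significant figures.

Each queued packet: L/R = 32000/261000000 = 122.605 μs.
31 queued → 3800.77 μs.
Queuing delay = 3800 μs.

3800 μs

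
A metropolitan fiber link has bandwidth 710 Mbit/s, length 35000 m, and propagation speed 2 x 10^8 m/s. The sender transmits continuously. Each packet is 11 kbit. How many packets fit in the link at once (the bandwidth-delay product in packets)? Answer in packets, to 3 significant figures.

Propagation delay = 35000 / 200000000 = 0.000175 s.
BDP = R × t_prop = 710000000 × 0.000175 = 124250 bits.
In packets of 11000 bits: 11.3 packets.

11.3 packets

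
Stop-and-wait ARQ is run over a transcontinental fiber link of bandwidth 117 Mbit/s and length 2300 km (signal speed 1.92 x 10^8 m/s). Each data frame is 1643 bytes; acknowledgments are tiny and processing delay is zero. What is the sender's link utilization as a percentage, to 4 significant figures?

0.4667 %

t_tx = L/R = 13144/117000000 = 0.000112342 s.
t_prop = 2300000/192000000 = 0.0119792 s; RTT = 0.0239583 s.
Cycle = t_tx + RTT = 0.0240707 s.
Utilization = t_tx / cycle = 0.000112342/0.0240707 = 0.4667 %.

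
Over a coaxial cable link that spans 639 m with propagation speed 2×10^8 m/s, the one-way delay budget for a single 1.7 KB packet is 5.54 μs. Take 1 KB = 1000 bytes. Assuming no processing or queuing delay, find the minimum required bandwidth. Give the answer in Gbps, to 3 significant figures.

L = 13600 bits.
Propagation delay = 639 / 200000000 = 3.195 μs.
Transmission budget = 5.54 − 3.195 = 2.345 μs.
R ≥ L / t_tx = 13600 bits / 2.345e-06 s = 5.80 Gbps.

5.80 Gbps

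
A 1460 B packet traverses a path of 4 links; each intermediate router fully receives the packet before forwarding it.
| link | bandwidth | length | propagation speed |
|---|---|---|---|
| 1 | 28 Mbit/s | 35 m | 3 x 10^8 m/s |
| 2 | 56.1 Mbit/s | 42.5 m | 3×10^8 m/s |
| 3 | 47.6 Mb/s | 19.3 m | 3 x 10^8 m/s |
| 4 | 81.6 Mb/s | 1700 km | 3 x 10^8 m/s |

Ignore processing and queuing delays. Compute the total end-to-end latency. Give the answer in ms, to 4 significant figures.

L = 1460 × 8 = 11680 bits.
Transmission delays (L/R per hop): 0.417143, 0.2082, 0.245378, 0.143137 ms; sum = 1.01386 ms.
Propagation delays (d/s per hop): 0.000116667, 0.000141667, 6.43333e-05, 5.66667 ms; sum = 5.66699 ms.
End-to-end = 6.681 ms.

6.681 ms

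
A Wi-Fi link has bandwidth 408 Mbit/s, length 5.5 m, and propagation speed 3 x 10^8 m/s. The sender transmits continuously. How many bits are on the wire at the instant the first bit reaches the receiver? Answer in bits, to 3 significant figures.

7.48 bits

Propagation delay = 5.5 / 300000000 = 1.83333e-08 s.
BDP = R × t_prop = 408000000 × 1.83333e-08 = 7.48 bits.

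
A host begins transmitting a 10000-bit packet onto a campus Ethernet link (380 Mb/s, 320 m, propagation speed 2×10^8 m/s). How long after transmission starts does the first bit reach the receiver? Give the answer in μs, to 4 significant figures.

1.600 μs

First bit experiences only propagation delay: d/s = 320/200000000 = 1.600 μs.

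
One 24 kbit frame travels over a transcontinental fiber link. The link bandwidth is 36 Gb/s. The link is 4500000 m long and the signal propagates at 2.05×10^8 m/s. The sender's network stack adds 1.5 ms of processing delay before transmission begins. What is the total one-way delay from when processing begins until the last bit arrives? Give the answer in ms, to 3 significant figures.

L = 24000 bits.
Transmission delay = L/R = 24000 / 36000000000 = 0.000666667 ms.
Propagation delay = d/s = 4500000 m / 2.05e+08 m/s = 21.9512 ms.
Plus processing delay 1.5 ms = 1.5 ms.
Total = 23.5 ms.

23.5 ms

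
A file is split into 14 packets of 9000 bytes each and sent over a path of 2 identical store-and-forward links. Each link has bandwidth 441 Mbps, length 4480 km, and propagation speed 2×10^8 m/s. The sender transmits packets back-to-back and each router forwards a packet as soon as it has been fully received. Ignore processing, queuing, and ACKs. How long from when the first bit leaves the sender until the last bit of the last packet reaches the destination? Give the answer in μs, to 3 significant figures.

Per-hop transmission t_tx = L/R = 72000/441000000 = 163.265 μs.
Per-hop propagation t_prop = 4480000/200000000 = 22400 μs.
Pipeline fill: first packet needs 2·t_tx to clear all hops; remaining 13 packets each add one t_tx.
Total = (2+14-1)·t_tx + 2·t_prop = 15·163.265 + 2·22400 = 47200 μs.

47200 μs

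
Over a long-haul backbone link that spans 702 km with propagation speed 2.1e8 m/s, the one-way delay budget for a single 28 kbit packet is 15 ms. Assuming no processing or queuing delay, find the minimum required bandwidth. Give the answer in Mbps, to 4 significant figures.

Propagation delay = 702000 / 210000000 = 3.34286 ms.
Transmission budget = 15 − 3.34286 = 11.6571 ms.
R ≥ L / t_tx = 28000 bits / 0.0116571 s = 2.402 Mbps.

2.402 Mbps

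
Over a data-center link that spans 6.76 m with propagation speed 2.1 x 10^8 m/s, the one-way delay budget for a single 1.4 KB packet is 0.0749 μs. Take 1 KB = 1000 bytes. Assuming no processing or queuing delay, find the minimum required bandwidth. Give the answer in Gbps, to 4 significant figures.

L = 11200 bits.
Propagation delay = 6.76 / 210000000 = 0.0321905 μs.
Transmission budget = 0.0749 − 0.0321905 = 0.0427095 μs.
R ≥ L / t_tx = 11200 bits / 4.27095e-08 s = 262.2 Gbps.

262.2 Gbps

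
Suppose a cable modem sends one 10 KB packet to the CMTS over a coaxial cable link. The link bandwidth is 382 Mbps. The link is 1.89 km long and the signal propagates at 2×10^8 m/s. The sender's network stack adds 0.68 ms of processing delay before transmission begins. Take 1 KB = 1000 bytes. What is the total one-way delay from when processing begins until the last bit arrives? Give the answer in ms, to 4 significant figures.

0.8989 ms

L = 80000 bits.
Transmission delay = L/R = 80000 / 382000000 = 0.209424 ms.
Propagation delay = d/s = 1890 m / 200000000 m/s = 0.00945 ms.
Plus processing delay 0.68 ms = 0.68 ms.
Total = 0.8989 ms.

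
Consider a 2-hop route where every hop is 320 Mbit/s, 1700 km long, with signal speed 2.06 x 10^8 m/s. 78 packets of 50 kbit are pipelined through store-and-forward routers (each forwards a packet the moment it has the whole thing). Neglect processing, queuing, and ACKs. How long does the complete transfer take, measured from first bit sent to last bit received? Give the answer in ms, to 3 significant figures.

Per-hop transmission t_tx = L/R = 50000/320000000 = 0.15625 ms.
Per-hop propagation t_prop = 1700000/206000000 = 8.25243 ms.
Pipeline fill: first packet needs 2·t_tx to clear all hops; remaining 77 packets each add one t_tx.
Total = (2+78-1)·t_tx + 2·t_prop = 79·0.15625 + 2·8.25243 = 28.8 ms.

28.8 ms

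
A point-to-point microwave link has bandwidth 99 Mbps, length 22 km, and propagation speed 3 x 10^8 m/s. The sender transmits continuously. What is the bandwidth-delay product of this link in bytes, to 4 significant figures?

907.5 bytes

Propagation delay = 22000 / 300000000 = 7.33333e-05 s.
BDP = R × t_prop = 99000000 × 7.33333e-05 = 7260 bits.
In bytes: 7260/8 = 907.5 bytes.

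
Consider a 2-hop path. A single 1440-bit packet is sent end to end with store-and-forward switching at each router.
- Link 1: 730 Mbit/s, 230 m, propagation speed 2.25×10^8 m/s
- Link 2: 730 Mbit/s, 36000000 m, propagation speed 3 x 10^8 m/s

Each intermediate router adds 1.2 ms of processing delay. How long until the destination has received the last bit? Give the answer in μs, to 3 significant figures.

Transmission delay per hop = L/R = 1440/730000000 = 1.9726 μs; 2 hops → 3.94521 μs.
Propagation delays (d/s per hop): 1.02222, 120000 μs; sum = 120001 μs.
Processing at 1 router(s): 1 × 1.2 ms = 1200 μs.
End-to-end = 121000 μs.

121000 μs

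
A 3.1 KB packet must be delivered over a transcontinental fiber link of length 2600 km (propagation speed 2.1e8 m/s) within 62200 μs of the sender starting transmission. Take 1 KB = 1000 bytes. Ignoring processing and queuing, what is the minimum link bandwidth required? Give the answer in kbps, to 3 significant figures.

498 kbps

L = 24800 bits.
Propagation delay = 2600000 / 210000000 = 12381 μs.
Transmission budget = 62200 − 12381 = 49819 μs.
R ≥ L / t_tx = 24800 bits / 0.049819 s = 498 kbps.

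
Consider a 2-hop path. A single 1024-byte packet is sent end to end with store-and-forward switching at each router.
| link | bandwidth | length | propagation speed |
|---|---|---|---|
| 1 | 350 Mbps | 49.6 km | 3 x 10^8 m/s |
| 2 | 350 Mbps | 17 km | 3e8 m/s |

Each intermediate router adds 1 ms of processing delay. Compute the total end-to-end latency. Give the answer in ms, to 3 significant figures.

1.27 ms

L = 1024 × 8 = 8192 bits.
Transmission delay per hop = L/R = 8192/350000000 = 0.0234057 ms; 2 hops → 0.0468114 ms.
Propagation delays (d/s per hop): 0.165333, 0.0566667 ms; sum = 0.222 ms.
Processing at 1 router(s): 1 × 1 ms = 1 ms.
End-to-end = 1.27 ms.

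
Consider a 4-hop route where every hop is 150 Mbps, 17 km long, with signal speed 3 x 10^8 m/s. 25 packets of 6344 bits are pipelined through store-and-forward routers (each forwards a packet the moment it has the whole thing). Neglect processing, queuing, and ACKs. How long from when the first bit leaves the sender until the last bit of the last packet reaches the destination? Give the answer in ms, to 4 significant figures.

1.411 ms

Per-hop transmission t_tx = L/R = 6344/150000000 = 0.0422933 ms.
Per-hop propagation t_prop = 17000/300000000 = 0.0566667 ms.
Pipeline fill: first packet needs 4·t_tx to clear all hops; remaining 24 packets each add one t_tx.
Total = (4+25-1)·t_tx + 4·t_prop = 28·0.0422933 + 4·0.0566667 = 1.411 ms.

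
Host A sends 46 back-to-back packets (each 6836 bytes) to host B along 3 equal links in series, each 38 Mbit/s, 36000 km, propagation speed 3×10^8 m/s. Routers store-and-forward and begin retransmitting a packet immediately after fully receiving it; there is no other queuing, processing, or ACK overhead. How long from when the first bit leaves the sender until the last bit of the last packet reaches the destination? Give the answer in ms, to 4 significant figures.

Per-hop transmission t_tx = L/R = 54688/38000000 = 1.43916 ms.
Per-hop propagation t_prop = 36000000/300000000 = 120 ms.
Pipeline fill: first packet needs 3·t_tx to clear all hops; remaining 45 packets each add one t_tx.
Total = (3+46-1)·t_tx + 3·t_prop = 48·1.43916 + 3·120 = 429.1 ms.

429.1 ms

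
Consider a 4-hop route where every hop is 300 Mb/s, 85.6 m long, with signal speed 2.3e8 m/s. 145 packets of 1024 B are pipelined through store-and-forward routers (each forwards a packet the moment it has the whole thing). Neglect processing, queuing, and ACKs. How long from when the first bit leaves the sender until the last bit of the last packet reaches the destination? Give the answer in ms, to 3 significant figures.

Per-hop transmission t_tx = L/R = 8192/300000000 = 0.0273067 ms.
Per-hop propagation t_prop = 85.6/2.3e+08 = 0.000372174 ms.
Pipeline fill: first packet needs 4·t_tx to clear all hops; remaining 144 packets each add one t_tx.
Total = (4+145-1)·t_tx + 4·t_prop = 148·0.0273067 + 4·0.000372174 = 4.04 ms.

4.04 ms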